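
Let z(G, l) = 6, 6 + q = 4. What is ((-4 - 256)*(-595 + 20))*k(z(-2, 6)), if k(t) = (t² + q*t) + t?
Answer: 4485000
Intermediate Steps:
q = -2 (q = -6 + 4 = -2)
k(t) = t² - t (k(t) = (t² - 2*t) + t = t² - t)
((-4 - 256)*(-595 + 20))*k(z(-2, 6)) = ((-4 - 256)*(-595 + 20))*(6*(-1 + 6)) = (-260*(-575))*(6*5) = 149500*30 = 4485000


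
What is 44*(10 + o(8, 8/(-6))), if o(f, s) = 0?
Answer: 440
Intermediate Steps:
44*(10 + o(8, 8/(-6))) = 44*(10 + 0) = 44*10 = 440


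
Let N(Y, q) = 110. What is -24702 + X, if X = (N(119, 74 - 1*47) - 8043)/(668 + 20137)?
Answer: -513933043/20805 ≈ -24702.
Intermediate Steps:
X = -7933/20805 (X = (110 - 8043)/(668 + 20137) = -7933/20805 ≈ -0.38130)
-24702 + X = -24702 - 7933/20805 = -513933043/20805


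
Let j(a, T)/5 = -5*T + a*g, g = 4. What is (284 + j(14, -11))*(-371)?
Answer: -311269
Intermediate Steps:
j(a, T) = -25*T + 20*a (j(a, T) = 5*(-5*T + a*4) = 5*(-5*T + 4*a) = -25*T + 20*a)
(284 + j(14, -11))*(-371) = (284 + (-25*(-11) + 20*14))*(-371) = (284 + (275 + 280))*(-371) = (284 + 555)*(-371) = 839*(-371) = -311269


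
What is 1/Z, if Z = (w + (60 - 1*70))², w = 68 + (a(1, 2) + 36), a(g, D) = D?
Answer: 1/9216 ≈ 0.00010851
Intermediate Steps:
w = 106 (w = 68 + (2 + 36) = 68 + 38 = 106)
Z = 9216 (Z = (106 + (60 - 1*70))² = (106 + (60 - 70))² = (106 - 10)² = 96² = 9216)
1/Z = 1/9216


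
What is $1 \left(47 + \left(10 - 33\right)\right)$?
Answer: $24$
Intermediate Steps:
$1 \left(47 + \left(10 - 33\right)\right) = 1 \left(47 - 23\right) = 1 \cdot 24 = 24$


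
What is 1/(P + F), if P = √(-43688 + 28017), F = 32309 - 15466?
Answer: 16843/283702320 - I*√15671/283702320 ≈ 5.9369e-5 - 4.4125e-7*I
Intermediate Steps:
F = 16843
P = I*√15671 (P = √(-15671) = I*√15671 ≈ 125.18*I)
1/(P + F) = 1/(I*√15671 + 16843) = 1/(16843 + I*√15671)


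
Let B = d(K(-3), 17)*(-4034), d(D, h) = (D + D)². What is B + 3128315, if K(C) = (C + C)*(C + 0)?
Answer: -2099749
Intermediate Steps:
K(C) = 2*C² (K(C) = (2*C)*C = 2*C²)
d(D, h) = 4*D² (d(D, h) = (2*D)² = 4*D²)
B = -5228064 (B = (4*(2*(-3)²)²)*(-4034) = (4*(2*9)²)*(-4034) = (4*18²)*(-4034) = (4*324)*(-4034) = 1296*(-4034) = -5228064)
B + 3128315 = -5228064 + 3128315 = -2099749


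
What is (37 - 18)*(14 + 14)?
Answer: 532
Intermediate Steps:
(37 - 18)*(14 + 14) = 19*28 = 532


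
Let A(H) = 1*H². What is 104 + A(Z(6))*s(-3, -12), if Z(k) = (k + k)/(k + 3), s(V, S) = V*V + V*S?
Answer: 184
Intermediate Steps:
s(V, S) = V² + S*V
Z(k) = 2*k/(3 + k) (Z(k) = (2*k)/(3 + k) = 2*k/(3 + k))
A(H) = H²
104 + A(Z(6))*s(-3, -12) = 104 + (2*6/(3 + 6))²*(-3*(-12 - 3)) = 104 + (2*6/9)²*(-3*(-15)) = 104 + (2*6*(⅑))²*45 = 104 + (4/3)²*45 = 104 + (16/9)*45 = 104 + 80 = 184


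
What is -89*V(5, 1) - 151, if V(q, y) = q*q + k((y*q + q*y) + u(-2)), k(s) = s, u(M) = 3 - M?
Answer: -3711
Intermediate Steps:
V(q, y) = 5 + q² + 2*q*y (V(q, y) = q*q + ((y*q + q*y) + (3 - 1*(-2))) = q² + ((q*y + q*y) + (3 + 2)) = q² + (2*q*y + 5) = q² + (5 + 2*q*y) = 5 + q² + 2*q*y)
-89*V(5, 1) - 151 = -89*(5 + 5² + 2*5*1) - 151 = -89*(5 + 25 + 10) - 151 = -89*40 - 151 = -3560 - 151 = -3711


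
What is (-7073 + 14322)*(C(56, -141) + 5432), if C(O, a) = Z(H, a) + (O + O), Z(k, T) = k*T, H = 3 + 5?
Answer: 32011584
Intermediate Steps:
H = 8
Z(k, T) = T*k
C(O, a) = 2*O + 8*a (C(O, a) = a*8 + (O + O) = 8*a + 2*O = 2*O + 8*a)
(-7073 + 14322)*(C(56, -141) + 5432) = (-7073 + 14322)*((2*56 + 8*(-141)) + 5432) = 7249*((112 - 1128) + 5432) = 7249*(-1016 + 5432) = 7249*4416 = 32011584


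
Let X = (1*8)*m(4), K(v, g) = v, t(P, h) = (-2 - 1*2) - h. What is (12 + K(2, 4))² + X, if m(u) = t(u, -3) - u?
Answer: 156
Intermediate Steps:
t(P, h) = -4 - h (t(P, h) = (-2 - 2) - h = -4 - h)
m(u) = -1 - u (m(u) = (-4 - 1*(-3)) - u = (-4 + 3) - u = -1 - u)
X = -40 (X = (1*8)*(-1 - 1*4) = 8*(-1 - 4) = 8*(-5) = -40)
(12 + K(2, 4))² + X = (12 + 2)² - 40 = 14² - 40 = 196 - 40 = 156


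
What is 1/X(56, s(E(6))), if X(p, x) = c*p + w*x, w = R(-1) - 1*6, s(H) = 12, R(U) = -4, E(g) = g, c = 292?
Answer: 1/16232 ≈ 6.1607e-5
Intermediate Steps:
w = -10 (w = -4 - 1*6 = -4 - 6 = -10)
X(p, x) = -10*x + 292*p (X(p, x) = 292*p - 10*x = -10*x + 292*p)
1/X(56, s(E(6))) = 1/(-10*12 + 292*56) = 1/(-120 + 16352) = 1/16232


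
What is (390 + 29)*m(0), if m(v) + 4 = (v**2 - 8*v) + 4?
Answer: 0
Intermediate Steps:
m(v) = v**2 - 8*v (m(v) = -4 + ((v**2 - 8*v) + 4) = -4 + (4 + v**2 - 8*v) = v**2 - 8*v)
(390 + 29)*m(0) = (390 + 29)*(0*(-8 + 0)) = 419*(0*(-8)) = 419*0 = 0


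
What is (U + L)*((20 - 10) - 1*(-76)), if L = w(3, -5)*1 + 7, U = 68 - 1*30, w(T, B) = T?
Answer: 4128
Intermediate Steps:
U = 38 (U = 68 - 30 = 38)
L = 10 (L = 3*1 + 7 = 3 + 7 = 10)
(U + L)*((20 - 10) - 1*(-76)) = (38 + 10)*((20 - 10) - 1*(-76)) = 48*(10 + 76) = 48*86 = 4128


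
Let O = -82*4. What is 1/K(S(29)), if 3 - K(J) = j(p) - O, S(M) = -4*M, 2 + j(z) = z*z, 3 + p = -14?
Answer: -1/612 ≈ -0.0016340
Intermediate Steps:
p = -17 (p = -3 - 14 = -17)
j(z) = -2 + z² (j(z) = -2 + z*z = -2 + z²)
O = -328
K(J) = -612 (K(J) = 3 - ((-2 + (-17)²) - 1*(-328)) = 3 - ((-2 + 289) + 328) = 3 - (287 + 328) = 3 - 1*615 = 3 - 615 = -612)
1/K(S(29)) = 1/(-612) = -1/612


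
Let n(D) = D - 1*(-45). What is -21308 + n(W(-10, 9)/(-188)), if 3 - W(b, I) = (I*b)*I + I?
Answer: -999562/47 ≈ -21267.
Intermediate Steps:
W(b, I) = 3 - I - b*I**2 (W(b, I) = 3 - ((I*b)*I + I) = 3 - (b*I**2 + I) = 3 - (I + b*I**2) = 3 + (-I - b*I**2) = 3 - I - b*I**2)
n(D) = 45 + D (n(D) = D + 45 = 45 + D)
-21308 + n(W(-10, 9)/(-188)) = -21308 + (45 + (3 - 1*9 - 1*(-10)*9**2)/(-188)) = -21308 + (45 + (3 - 9 - 1*(-10)*81)*(-1/188)) = -21308 + (45 + (3 - 9 + 810)*(-1/188)) = -21308 + (45 + 804*(-1/188)) = -21308 + (45 - 201/47) = -21308 + 1914/47 = -999562/47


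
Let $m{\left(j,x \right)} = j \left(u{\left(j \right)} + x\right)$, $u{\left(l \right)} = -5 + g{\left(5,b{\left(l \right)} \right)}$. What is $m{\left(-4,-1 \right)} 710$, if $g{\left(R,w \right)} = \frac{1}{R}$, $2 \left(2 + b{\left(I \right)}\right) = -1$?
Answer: $16472$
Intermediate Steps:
$b{\left(I \right)} = - \frac{5}{2}$ ($b{\left(I \right)} = -2 + \frac{1}{2} \left(-1\right) = -2 - \frac{1}{2} = - \frac{5}{2}$)
$u{\left(l \right)} = - \frac{24}{5}$ ($u{\left(l \right)} = -5 + \frac{1}{5} = - \frac{24}{5}$)
$m{\left(j,x \right)} = j \left(- \frac{24}{5} + x\right)$
$m{\left(-4,-1 \right)} 710 = \frac{1}{5} \left(-4\right) \left(-24 + 5 \left(-1\right)\right) 710 = \frac{1}{5} \left(-4\right) \left(-24 - 5\right) 710 = \frac{1}{5} \left(-4\right) \left(-29\right) 710 = \frac{116}{5} \cdot 710 = 16472$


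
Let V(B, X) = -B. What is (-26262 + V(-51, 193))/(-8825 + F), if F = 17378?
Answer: -8737/2851 ≈ -3.0645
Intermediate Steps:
(-26262 + V(-51, 193))/(-8825 + F) = (-26262 - 1*(-51))/(-8825 + 17378) = (-26262 + 51)/8553 = -26211*1/8553 = -8737/2851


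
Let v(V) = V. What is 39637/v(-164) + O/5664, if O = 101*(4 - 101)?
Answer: -56527669/232224 ≈ -243.42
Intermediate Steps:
O = -9797 (O = 101*(-97) = -9797)
39637/v(-164) + O/5664 = 39637/(-164) - 9797/5664 = 39637*(-1/164) - 9797*1/5664 = -39637/164 - 9797/5664 = -56527669/232224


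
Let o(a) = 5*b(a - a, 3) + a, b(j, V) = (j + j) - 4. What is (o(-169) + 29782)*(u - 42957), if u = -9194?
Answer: -1543304543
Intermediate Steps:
b(j, V) = -4 + 2*j (b(j, V) = 2*j - 4 = -4 + 2*j)
o(a) = -20 + a (o(a) = 5*(-4 + 2*(a - a)) + a = 5*(-4 + 2*0) + a = 5*(-4 + 0) + a = 5*(-4) + a = -20 + a)
(o(-169) + 29782)*(u - 42957) = ((-20 - 169) + 29782)*(-9194 - 42957) = (-189 + 29782)*(-52151) = 29593*(-52151) = -1543304543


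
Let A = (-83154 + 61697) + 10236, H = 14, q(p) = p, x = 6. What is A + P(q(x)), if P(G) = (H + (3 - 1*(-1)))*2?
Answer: -11185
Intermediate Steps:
P(G) = 36 (P(G) = (14 + (3 - 1*(-1)))*2 = (14 + (3 + 1))*2 = (14 + 4)*2 = 18*2 = 36)
A = -11221 (A = -21457 + 10236 = -11221)
A + P(q(x)) = -11221 + 36 = -11185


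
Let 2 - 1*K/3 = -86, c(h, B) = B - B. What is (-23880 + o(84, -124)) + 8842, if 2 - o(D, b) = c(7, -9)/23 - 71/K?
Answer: -3969433/264 ≈ -15036.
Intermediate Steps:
c(h, B) = 0
K = 264 (K = 6 - 3*(-86) = 6 + 258 = 264)
o(D, b) = 599/264 (o(D, b) = 2 - (0/23 - 71/264) = 2 - (0*(1/23) - 71*1/264) = 2 - (0 - 71/264) = 2 - 1*(-71/264) = 2 + 71/264 = 599/264)
(-23880 + o(84, -124)) + 8842 = (-23880 + 599/264) + 8842 = -6303721/264 + 8842 = -3969433/264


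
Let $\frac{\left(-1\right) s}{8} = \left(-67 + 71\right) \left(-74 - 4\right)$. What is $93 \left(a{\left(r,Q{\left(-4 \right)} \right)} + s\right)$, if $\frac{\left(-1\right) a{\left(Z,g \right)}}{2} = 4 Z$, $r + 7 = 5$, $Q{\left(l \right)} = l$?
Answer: $233616$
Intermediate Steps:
$r = -2$ ($r = -7 + 5 = -2$)
$a{\left(Z,g \right)} = - 8 Z$ ($a{\left(Z,g \right)} = - 2 \cdot 4 Z = - 8 Z$)
$s = 2496$ ($s = - 8 \left(-67 + 71\right) \left(-74 - 4\right) = - 8 \cdot 4 \left(-78\right) = \left(-8\right) \left(-312\right) = 2496$)
$93 \left(a{\left(r,Q{\left(-4 \right)} \right)} + s\right) = 93 \left(\left(-8\right) \left(-2\right) + 2496\right) = 93 \left(16 + 2496\right) = 93 \cdot 2512 = 233616$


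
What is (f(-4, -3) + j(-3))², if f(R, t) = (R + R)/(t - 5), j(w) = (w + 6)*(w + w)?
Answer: 289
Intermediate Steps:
j(w) = 2*w*(6 + w) (j(w) = (6 + w)*(2*w) = 2*w*(6 + w))
f(R, t) = 2*R/(-5 + t) (f(R, t) = (2*R)/(-5 + t) = 2*R/(-5 + t))
(f(-4, -3) + j(-3))² = (2*(-4)/(-5 - 3) + 2*(-3)*(6 - 3))² = (2*(-4)/(-8) + 2*(-3)*3)² = (2*(-4)*(-⅛) - 18)² = (1 - 18)² = (-17)² = 289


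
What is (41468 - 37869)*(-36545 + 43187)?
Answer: 23904558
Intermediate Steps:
(41468 - 37869)*(-36545 + 43187) = 3599*6642 = 23904558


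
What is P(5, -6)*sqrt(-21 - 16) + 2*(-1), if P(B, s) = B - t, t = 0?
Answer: -2 + 5*I*sqrt(37) ≈ -2.0 + 30.414*I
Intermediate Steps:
P(B, s) = B (P(B, s) = B - 1*0 = B + 0 = B)
P(5, -6)*sqrt(-21 - 16) + 2*(-1) = 5*sqrt(-21 - 16) + 2*(-1) = 5*sqrt(-37) - 2 = 5*(I*sqrt(37)) - 2 = 5*I*sqrt(37) - 2 = -2 + 5*I*sqrt(37)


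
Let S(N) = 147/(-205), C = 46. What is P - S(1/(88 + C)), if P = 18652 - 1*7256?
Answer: 2336327/205 ≈ 11397.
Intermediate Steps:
P = 11396 (P = 18652 - 7256 = 11396)
S(N) = -147/205 (S(N) = 147*(-1/205) = -147/205)
P - S(1/(88 + C)) = 11396 - 1*(-147/205) = 11396 + 147/205 = 2336327/205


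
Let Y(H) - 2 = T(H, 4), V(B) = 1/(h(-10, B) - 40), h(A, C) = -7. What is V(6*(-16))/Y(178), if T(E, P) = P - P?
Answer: -1/94 ≈ -0.010638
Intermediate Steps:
T(E, P) = 0
V(B) = -1/47 (V(B) = 1/(-7 - 40) = 1/(-47) = -1/47)
Y(H) = 2 (Y(H) = 2 + 0 = 2)
V(6*(-16))/Y(178) = -1/47/2 = -1/47*1/2 = -1/94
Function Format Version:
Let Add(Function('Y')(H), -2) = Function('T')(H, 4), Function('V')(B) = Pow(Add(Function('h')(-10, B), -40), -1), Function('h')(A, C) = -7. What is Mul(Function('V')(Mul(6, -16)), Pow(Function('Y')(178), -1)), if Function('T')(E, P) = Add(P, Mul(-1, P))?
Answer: Rational(-1, 94) ≈ -0.010638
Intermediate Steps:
Function('T')(E, P) = 0
Function('V')(B) = Rational(-1, 47) (Function('V')(B) = Pow(Add(-7, -40), -1) = Pow(-47, -1) = Rational(-1, 47))
Function('Y')(H) = 2 (Function('Y')(H) = Add(2, 0) = 2)
Mul(Function('V')(Mul(6, -16)), Pow(Function('Y')(178), -1)) = Mul(Rational(-1, 47), Pow(2, -1)) = Mul(Rational(-1, 47), Rational(1, 2)) = Rational(-1, 94)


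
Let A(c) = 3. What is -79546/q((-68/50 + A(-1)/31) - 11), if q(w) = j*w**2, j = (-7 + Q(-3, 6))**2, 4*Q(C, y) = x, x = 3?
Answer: -38221853/2822688 ≈ -13.541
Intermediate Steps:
Q(C, y) = 3/4 (Q(C, y) = (1/4)*3 = 3/4)
j = 625/16 (j = (-7 + 3/4)**2 = (-25/4)**2 = 625/16 ≈ 39.063)
q(w) = 625*w**2/16
-79546/q((-68/50 + A(-1)/31) - 11) = -79546*16/(625*((-68/50 + 3/31) - 11)**2) = -79546*16/(625*((-68*1/50 + 3*(1/31)) - 11)**2) = -79546*16/(625*((-34/25 + 3/31) - 11)**2) = -79546*16/(625*(-979/775 - 11)**2) = -79546/(625*(-9504/775)**2/16) = -79546/((625/16)*(90326016/600625)) = -79546/5645376/961 = -79546*961/5645376 = -38221853/2822688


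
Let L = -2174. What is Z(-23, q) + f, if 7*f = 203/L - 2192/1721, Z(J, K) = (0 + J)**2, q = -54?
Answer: 13849489391/26190178 ≈ 528.80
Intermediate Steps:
Z(J, K) = J**2
f = -5114771/26190178 (f = (203/(-2174) - 2192/1721)/7 = (203*(-1/2174) - 2192*1/1721)/7 = (-203/2174 - 2192/1721)/7 = (1/7)*(-5114771/3741454) = -5114771/26190178 ≈ -0.19529)
Z(-23, q) + f = (-23)**2 - 5114771/26190178 = 529 - 5114771/26190178 = 13849489391/26190178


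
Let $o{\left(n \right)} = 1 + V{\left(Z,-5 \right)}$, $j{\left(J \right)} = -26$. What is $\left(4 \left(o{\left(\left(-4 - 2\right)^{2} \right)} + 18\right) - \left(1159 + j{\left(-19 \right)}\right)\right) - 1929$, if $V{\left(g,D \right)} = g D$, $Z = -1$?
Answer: $-2966$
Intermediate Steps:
$V{\left(g,D \right)} = D g$
$o{\left(n \right)} = 6$ ($o{\left(n \right)} = 1 - -5 = 1 + 5 = 6$)
$\left(4 \left(o{\left(\left(-4 - 2\right)^{2} \right)} + 18\right) - \left(1159 + j{\left(-19 \right)}\right)\right) - 1929 = \left(4 \left(6 + 18\right) - 1133\right) - 1929 = \left(4 \cdot 24 + \left(-1159 + 26\right)\right) - 1929 = \left(96 - 1133\right) - 1929 = -1037 - 1929 = -2966$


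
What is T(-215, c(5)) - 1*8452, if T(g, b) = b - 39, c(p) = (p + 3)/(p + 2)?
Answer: -59429/7 ≈ -8489.9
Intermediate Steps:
c(p) = (3 + p)/(2 + p)
T(g, b) = -39 + b
T(-215, c(5)) - 1*8452 = (-39 + (3 + 5)/(2 + 5)) - 1*8452 = (-39 + 8/7) - 8452 = -265/7 - 8452 = -59429/7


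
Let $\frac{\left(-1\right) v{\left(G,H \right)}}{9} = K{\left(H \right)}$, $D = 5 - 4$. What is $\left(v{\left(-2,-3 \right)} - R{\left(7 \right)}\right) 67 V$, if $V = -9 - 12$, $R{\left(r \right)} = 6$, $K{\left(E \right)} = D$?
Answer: $21105$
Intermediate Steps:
$D = 1$ ($D = 5 - 4 = 1$)
$K{\left(E \right)} = 1$
$v{\left(G,H \right)} = -9$ ($v{\left(G,H \right)} = \left(-9\right) 1 = -9$)
$V = -21$
$\left(v{\left(-2,-3 \right)} - R{\left(7 \right)}\right) 67 V = \left(-9 - 6\right) 67 \left(-21\right) = \left(-15\right) 67 \left(-21\right) = \left(-1005\right) \left(-21\right) = 21105$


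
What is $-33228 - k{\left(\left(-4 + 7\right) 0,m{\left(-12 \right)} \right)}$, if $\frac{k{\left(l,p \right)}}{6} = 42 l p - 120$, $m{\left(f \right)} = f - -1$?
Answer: $-32508$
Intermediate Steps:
$m{\left(f \right)} = 1 + f$ ($m{\left(f \right)} = f + 1 = 1 + f$)
$k{\left(l,p \right)} = -720 + 252 l p$ ($k{\left(l,p \right)} = 6 \left(42 l p - 120\right) = 6 \left(-120 + 42 l p\right) = -720 + 252 l p$)
$-33228 - k{\left(\left(-4 + 7\right) 0,m{\left(-12 \right)} \right)} = -33228 - \left(-720 + 252 \left(-4 + 7\right) 0 \left(1 - 12\right)\right) = -33228 - \left(-720 + 252 \cdot 3 \cdot 0 \left(-11\right)\right) = -33228 - \left(-720 + 252 \cdot 0 \left(-11\right)\right) = -33228 - \left(-720 + 0\right) = -33228 - -720 = -33228 + 720 = -32508$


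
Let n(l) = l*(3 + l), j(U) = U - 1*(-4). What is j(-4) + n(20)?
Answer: 460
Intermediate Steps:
j(U) = 4 + U (j(U) = U + 4 = 4 + U)
j(-4) + n(20) = (4 - 4) + 20*(3 + 20) = 0 + 20*23 = 0 + 460 = 460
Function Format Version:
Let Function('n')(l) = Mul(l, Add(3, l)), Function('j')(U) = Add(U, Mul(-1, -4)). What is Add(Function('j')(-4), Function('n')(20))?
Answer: 460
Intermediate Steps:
Function('j')(U) = Add(4, U) (Function('j')(U) = Add(U, 4) = Add(4, U))
Add(Function('j')(-4), Function('n')(20)) = Add(Add(4, -4), Mul(20, Add(3, 20))) = Add(0, Mul(20, 23)) = Add(0, 460) = 460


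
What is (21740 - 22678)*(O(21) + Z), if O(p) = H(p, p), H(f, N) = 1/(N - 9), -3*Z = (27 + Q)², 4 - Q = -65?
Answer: 17288747/6 ≈ 2.8815e+6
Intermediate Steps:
Q = 69 (Q = 4 - 1*(-65) = 4 + 65 = 69)
Z = -3072 (Z = -(27 + 69)²/3 = -⅓*96² = -⅓*9216 = -3072)
H(f, N) = 1/(-9 + N)
O(p) = 1/(-9 + p)
(21740 - 22678)*(O(21) + Z) = (21740 - 22678)*(1/(-9 + 21) - 3072) = -938*(1/12 - 3072) = -938*(-36863/12) = 17288747/6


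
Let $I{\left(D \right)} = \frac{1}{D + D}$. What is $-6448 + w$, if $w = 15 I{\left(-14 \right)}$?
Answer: $- \frac{180559}{28} \approx -6448.5$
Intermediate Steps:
$I{\left(D \right)} = \frac{1}{2 D}$
$w = - \frac{15}{28}$ ($w = 15 \frac{1}{2 \left(-14\right)} = 15 \cdot \frac{1}{2} \left(- \frac{1}{14}\right) = 15 \left(- \frac{1}{28}\right) = - \frac{15}{28} \approx -0.53571$)
$-6448 + w = -6448 - \frac{15}{28} = - \frac{180559}{28}$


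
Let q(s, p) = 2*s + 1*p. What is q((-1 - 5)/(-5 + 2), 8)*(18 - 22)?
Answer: -48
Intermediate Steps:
q(s, p) = p + 2*s (q(s, p) = 2*s + p = p + 2*s)
q((-1 - 5)/(-5 + 2), 8)*(18 - 22) = (8 + 2*((-1 - 5)/(-5 + 2)))*(18 - 22) = (8 + 2*(-6/(-3)))*(-4) = (8 + 2*(-6*(-⅓)))*(-4) = (8 + 2*2)*(-4) = (8 + 4)*(-4) = 12*(-4) = -48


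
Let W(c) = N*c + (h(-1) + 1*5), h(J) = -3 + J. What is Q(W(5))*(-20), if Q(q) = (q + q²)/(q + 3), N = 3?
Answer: -5440/19 ≈ -286.32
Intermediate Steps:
W(c) = 1 + 3*c (W(c) = 3*c + ((-3 - 1) + 1*5) = 3*c + (-4 + 5) = 3*c + 1 = 1 + 3*c)
Q(q) = (q + q²)/(3 + q)
Q(W(5))*(-20) = ((1 + 3*5)*(1 + (1 + 3*5))/(3 + (1 + 3*5)))*(-20) = ((1 + 15)*(1 + (1 + 15))/(3 + (1 + 15)))*(-20) = (16*(1 + 16)/(3 + 16))*(-20) = (16*17/19)*(-20) = (16*(1/19)*17)*(-20) = (272/19)*(-20) = -5440/19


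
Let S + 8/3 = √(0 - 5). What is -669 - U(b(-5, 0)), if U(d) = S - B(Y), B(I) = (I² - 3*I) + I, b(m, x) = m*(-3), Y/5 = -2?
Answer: -1639/3 - I*√5 ≈ -546.33 - 2.2361*I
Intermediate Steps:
Y = -10 (Y = 5*(-2) = -10)
b(m, x) = -3*m
B(I) = I² - 2*I
S = -8/3 + I*√5 (S = -8/3 + √(0 - 5) = -8/3 + √(-5) = -8/3 + I*√5 ≈ -2.6667 + 2.2361*I)
U(d) = -368/3 + I*√5 (U(d) = (-8/3 + I*√5) - (-10)*(-2 - 10) = (-8/3 + I*√5) - (-10)*(-12) = (-8/3 + I*√5) - 1*120 = (-8/3 + I*√5) - 120 = -368/3 + I*√5)
-669 - U(b(-5, 0)) = -669 - (-368/3 + I*√5) = -669 + (368/3 - I*√5) = -1639/3 - I*√5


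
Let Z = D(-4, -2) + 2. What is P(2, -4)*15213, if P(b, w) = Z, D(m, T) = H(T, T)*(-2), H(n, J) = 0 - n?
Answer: -30426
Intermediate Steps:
H(n, J) = -n
D(m, T) = 2*T (D(m, T) = -T*(-2) = 2*T)
Z = -2 (Z = 2*(-2) + 2 = -4 + 2 = -2)
P(b, w) = -2
P(2, -4)*15213 = -2*15213 = -30426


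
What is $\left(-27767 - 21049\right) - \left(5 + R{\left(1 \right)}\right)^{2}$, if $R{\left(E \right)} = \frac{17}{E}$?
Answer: $-49300$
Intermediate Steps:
$\left(-27767 - 21049\right) - \left(5 + R{\left(1 \right)}\right)^{2} = \left(-27767 - 21049\right) - \left(5 + \frac{17}{1}\right)^{2} = -48816 - \left(5 + 17 \cdot 1\right)^{2} = -48816 - \left(5 + 17\right)^{2} = -48816 - 22^{2} = -48816 - 484 = -49300$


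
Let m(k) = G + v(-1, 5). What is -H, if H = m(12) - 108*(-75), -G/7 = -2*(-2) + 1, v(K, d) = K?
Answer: -8064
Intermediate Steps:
G = -35 (G = -7*(-2*(-2) + 1) = -7*(4 + 1) = -7*5 = -35)
m(k) = -36 (m(k) = -35 - 1 = -36)
H = 8064 (H = -36 - 108*(-75) = -36 + 8100 = 8064)
-H = -1*8064 = -8064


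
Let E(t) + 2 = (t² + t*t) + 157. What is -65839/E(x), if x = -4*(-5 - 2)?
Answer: -65839/1723 ≈ -38.212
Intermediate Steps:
x = 28 (x = -4*(-7) = 28)
E(t) = 155 + 2*t² (E(t) = -2 + ((t² + t*t) + 157) = -2 + ((t² + t²) + 157) = -2 + (2*t² + 157) = -2 + (157 + 2*t²) = 155 + 2*t²)
-65839/E(x) = -65839/(155 + 2*28²) = -65839/(155 + 2*784) = -65839/(155 + 1568) = -65839/1723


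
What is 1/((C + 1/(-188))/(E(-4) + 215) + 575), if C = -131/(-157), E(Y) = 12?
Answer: 6700132/3852600371 ≈ 0.0017391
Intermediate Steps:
C = 131/157 (C = -131*(-1/157) = 131/157 ≈ 0.83439)
1/((C + 1/(-188))/(E(-4) + 215) + 575) = 1/((131/157 + 1/(-188))/(12 + 215) + 575) = 1/((131/157 - 1/188)/227 + 575) = 1/((24471/29516)*(1/227) + 575) = 1/(24471/6700132 + 575) = 1/(3852600371/6700132) = 6700132/3852600371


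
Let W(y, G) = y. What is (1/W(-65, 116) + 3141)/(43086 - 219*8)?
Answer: 102082/1343355 ≈ 0.075990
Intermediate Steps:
(1/W(-65, 116) + 3141)/(43086 - 219*8) = (1/(-65) + 3141)/(43086 - 219*8) = (-1/65 + 3141)/(43086 - 1752) = (204164/65)/41334 = (204164/65)*(1/41334) = 102082/1343355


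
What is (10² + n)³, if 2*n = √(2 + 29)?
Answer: (200 + √31)³/8 ≈ 1.0859e+6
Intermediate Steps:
n = √31/2 (n = √(2 + 29)/2 = √31/2 ≈ 2.7839)
(10² + n)³ = (10² + √31/2)³ = (100 + √31/2)³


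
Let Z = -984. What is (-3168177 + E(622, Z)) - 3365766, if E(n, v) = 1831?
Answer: -6532112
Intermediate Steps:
(-3168177 + E(622, Z)) - 3365766 = (-3168177 + 1831) - 3365766 = -3166346 - 3365766 = -6532112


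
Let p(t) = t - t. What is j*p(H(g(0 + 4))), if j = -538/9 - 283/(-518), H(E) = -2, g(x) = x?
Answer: 0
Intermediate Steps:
p(t) = 0
j = -276137/4662 (j = -538*1/9 - 283*(-1/518) = -538/9 + 283/518 = -276137/4662 ≈ -59.231)
j*p(H(g(0 + 4))) = -276137/4662*0 = 0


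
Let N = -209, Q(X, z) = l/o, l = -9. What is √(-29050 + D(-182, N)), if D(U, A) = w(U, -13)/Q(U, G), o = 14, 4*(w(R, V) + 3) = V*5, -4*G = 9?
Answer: I*√1044722/6 ≈ 170.35*I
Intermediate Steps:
G = -9/4 (G = -¼*9 = -9/4 ≈ -2.2500)
w(R, V) = -3 + 5*V/4 (w(R, V) = -3 + (V*5)/4 = -3 + (5*V)/4 = -3 + 5*V/4)
Q(X, z) = -9/14
D(U, A) = 539/18 (D(U, A) = (-3 + (5/4)*(-13))/(-9/14) = (-3 - 65/4)*(-14/9) = -77/4*(-14/9) = 539/18)
√(-29050 + D(-182, N)) = √(-29050 + 539/18) = √(-522361/18) = I*√1044722/6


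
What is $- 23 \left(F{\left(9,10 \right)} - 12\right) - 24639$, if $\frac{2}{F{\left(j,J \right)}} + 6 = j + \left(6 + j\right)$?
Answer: $- \frac{219290}{9} \approx -24366.0$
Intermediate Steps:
$F{\left(j,J \right)} = \frac{1}{j}$ ($F{\left(j,J \right)} = \frac{2}{-6 + \left(j + \left(6 + j\right)\right)} = \frac{2}{-6 + \left(6 + 2 j\right)} = \frac{2}{2 j} = 2 \frac{1}{2 j} = \frac{1}{j}$)
$- 23 \left(F{\left(9,10 \right)} - 12\right) - 24639 = - 23 \left(\frac{1}{9} - 12\right) - 24639 = \left(-23\right) \left(- \frac{107}{9}\right) - 24639 = \frac{2461}{9} - 24639 = - \frac{219290}{9}$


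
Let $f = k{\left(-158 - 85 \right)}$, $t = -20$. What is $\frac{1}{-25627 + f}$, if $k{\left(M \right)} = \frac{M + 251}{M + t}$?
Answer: $- \frac{263}{6739909} \approx -3.9021 \cdot 10^{-5}$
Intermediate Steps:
$k{\left(M \right)} = \frac{251 + M}{-20 + M}$ ($k{\left(M \right)} = \frac{M + 251}{M - 20} = \frac{251 + M}{-20 + M}$)
$f = - \frac{8}{263}$ ($f = \frac{251 - 243}{-20 - 243} = \frac{1}{-263} \cdot 8 = \left(- \frac{1}{263}\right) 8 = - \frac{8}{263} \approx -0.030418$)
$\frac{1}{-25627 + f} = \frac{1}{-25627 - \frac{8}{263}} = \frac{1}{- \frac{6739909}{263}} = - \frac{263}{6739909}$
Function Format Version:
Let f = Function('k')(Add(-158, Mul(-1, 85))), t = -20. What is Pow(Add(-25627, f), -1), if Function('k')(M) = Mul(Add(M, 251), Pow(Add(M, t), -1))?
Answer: Rational(-263, 6739909) ≈ -3.9021e-5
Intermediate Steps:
Function('k')(M) = Mul(Pow(Add(-20, M), -1), Add(251, M)) (Function('k')(M) = Mul(Add(M, 251), Pow(Add(M, -20), -1)) = Mul(Add(251, M), Pow(Add(-20, M), -1)) = Mul(Pow(Add(-20, M), -1), Add(251, M)))
f = Rational(-8, 263) (f = Mul(Pow(Add(-20, Add(-158, Mul(-1, 85))), -1), Add(251, Add(-158, Mul(-1, 85)))) = Mul(Pow(Add(-20, Add(-158, -85)), -1), Add(251, Add(-158, -85))) = Mul(Pow(Add(-20, -243), -1), Add(251, -243)) = Mul(Pow(-263, -1), 8) = Mul(Rational(-1, 263), 8) = Rational(-8, 263) ≈ -0.030418)
Pow(Add(-25627, f), -1) = Pow(Add(-25627, Rational(-8, 263)), -1) = Pow(Rational(-6739909, 263), -1) = Rational(-263, 6739909)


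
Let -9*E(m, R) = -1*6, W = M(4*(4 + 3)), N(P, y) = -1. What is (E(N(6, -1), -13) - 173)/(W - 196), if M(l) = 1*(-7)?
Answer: 517/609 ≈ 0.84893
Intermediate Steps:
M(l) = -7
W = -7
E(m, R) = 2/3 (E(m, R) = -(-1)*6/9 = -1/9*(-6) = 2/3)
(E(N(6, -1), -13) - 173)/(W - 196) = (2/3 - 173)/(-7 - 196) = -517/3/(-203) = -517/3*(-1/203) = 517/609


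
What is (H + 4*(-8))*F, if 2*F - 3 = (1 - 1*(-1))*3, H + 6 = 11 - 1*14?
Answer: -369/2 ≈ -184.50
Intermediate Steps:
H = -9 (H = -6 + (11 - 1*14) = -6 + (11 - 14) = -6 - 3 = -9)
F = 9/2 (F = 3/2 + ((1 - 1*(-1))*3)/2 = 3/2 + ((1 + 1)*3)/2 = 3/2 + (2*3)/2 = 3/2 + (½)*6 = 3/2 + 3 = 9/2 ≈ 4.5000)
(H + 4*(-8))*F = (-9 + 4*(-8))*(9/2) = (-9 - 32)*(9/2) = -41*9/2 = -369/2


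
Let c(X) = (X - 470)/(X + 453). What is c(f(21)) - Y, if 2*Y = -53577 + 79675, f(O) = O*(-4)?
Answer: -4815635/369 ≈ -13051.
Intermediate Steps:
f(O) = -4*O
Y = 13049 (Y = (-53577 + 79675)/2 = (½)*26098 = 13049)
c(X) = (-470 + X)/(453 + X)
c(f(21)) - Y = (-470 - 4*21)/(453 - 4*21) - 1*13049 = (-470 - 84)/(453 - 84) - 13049 = -554/369 - 13049 = -4815635/369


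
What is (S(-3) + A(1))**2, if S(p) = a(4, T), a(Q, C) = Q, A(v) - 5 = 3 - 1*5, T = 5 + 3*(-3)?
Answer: 49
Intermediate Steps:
T = -4 (T = 5 - 9 = -4)
A(v) = 3 (A(v) = 5 + (3 - 1*5) = 5 + (3 - 5) = 5 - 2 = 3)
S(p) = 4
(S(-3) + A(1))**2 = (4 + 3)**2 = 7**2 = 49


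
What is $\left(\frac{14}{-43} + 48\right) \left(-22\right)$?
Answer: $- \frac{45100}{43} \approx -1048.8$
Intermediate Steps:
$\left(\frac{14}{-43} + 48\right) \left(-22\right) = \left(14 \left(- \frac{1}{43}\right) + 48\right) \left(-22\right) = \left(- \frac{14}{43} + 48\right) \left(-22\right) = \frac{2050}{43} \left(-22\right) = - \frac{45100}{43}$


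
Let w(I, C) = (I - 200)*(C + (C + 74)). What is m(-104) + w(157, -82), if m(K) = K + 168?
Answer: 3934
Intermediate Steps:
w(I, C) = (-200 + I)*(74 + 2*C) (w(I, C) = (-200 + I)*(C + (74 + C)) = (-200 + I)*(74 + 2*C))
m(K) = 168 + K
m(-104) + w(157, -82) = (168 - 104) + (-14800 - 400*(-82) + 74*157 + 2*(-82)*157) = 64 + (-14800 + 32800 + 11618 - 25748) = 64 + 3870 = 3934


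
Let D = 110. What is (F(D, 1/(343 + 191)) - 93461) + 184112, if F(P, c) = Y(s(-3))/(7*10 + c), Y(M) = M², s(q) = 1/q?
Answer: 10165875271/112143 ≈ 90651.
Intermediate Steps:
F(P, c) = 1/(9*(70 + c)) (F(P, c) = (1/(-3))²/(7*10 + c) = (-⅓)²/(70 + c) = 1/(9*(70 + c)))
(F(D, 1/(343 + 191)) - 93461) + 184112 = (1/(9*(70 + 1/(343 + 191))) - 93461) + 184112 = (1/(9*(70 + 1/534)) - 93461) + 184112 = (1/(9*(37381/534)) - 93461) + 184112 = ((⅑)*(534/37381) - 93461) + 184112 = (178/112143 - 93461) + 184112 = -10480996745/112143 + 184112 = 10165875271/112143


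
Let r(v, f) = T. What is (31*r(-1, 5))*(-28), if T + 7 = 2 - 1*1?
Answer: 5208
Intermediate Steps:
T = -6 (T = -7 + (2 - 1*1) = -7 + (2 - 1) = -7 + 1 = -6)
r(v, f) = -6
(31*r(-1, 5))*(-28) = (31*(-6))*(-28) = -186*(-28) = 5208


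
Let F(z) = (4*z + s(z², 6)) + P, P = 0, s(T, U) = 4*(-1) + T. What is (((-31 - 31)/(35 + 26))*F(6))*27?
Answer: -93744/61 ≈ -1536.8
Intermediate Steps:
s(T, U) = -4 + T
F(z) = -4 + z² + 4*z (F(z) = (4*z + (-4 + z²)) + 0 = (-4 + z² + 4*z) + 0 = -4 + z² + 4*z)
(((-31 - 31)/(35 + 26))*F(6))*27 = (((-31 - 31)/(35 + 26))*(-4 + 6² + 4*6))*27 = ((-62/61)*(-4 + 36 + 24))*27 = (-62*1/61*56)*27 = -62/61*56*27 = -3472/61*27 = -93744/61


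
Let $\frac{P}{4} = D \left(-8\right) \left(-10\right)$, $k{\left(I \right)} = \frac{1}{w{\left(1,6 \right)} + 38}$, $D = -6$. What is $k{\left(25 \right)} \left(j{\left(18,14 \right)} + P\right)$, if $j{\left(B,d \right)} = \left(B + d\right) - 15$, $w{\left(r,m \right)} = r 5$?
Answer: $- \frac{1903}{43} \approx -44.256$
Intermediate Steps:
$w{\left(r,m \right)} = 5 r$
$j{\left(B,d \right)} = -15 + B + d$
$k{\left(I \right)} = \frac{1}{43}$ ($k{\left(I \right)} = \frac{1}{5 \cdot 1 + 38} = \frac{1}{5 + 38} = \frac{1}{43}$)
$P = -1920$ ($P = 4 \left(-6\right) \left(-8\right) \left(-10\right) = 4 \cdot 48 \left(-10\right) = 4 \left(-480\right) = -1920$)
$k{\left(25 \right)} \left(j{\left(18,14 \right)} + P\right) = \frac{\left(-15 + 18 + 14\right) - 1920}{43} = \frac{17 - 1920}{43} = \frac{1}{43} \left(-1903\right) = - \frac{1903}{43}$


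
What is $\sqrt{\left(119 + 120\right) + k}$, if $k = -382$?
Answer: $i \sqrt{143} \approx 11.958 i$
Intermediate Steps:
$\sqrt{\left(119 + 120\right) + k} = \sqrt{\left(119 + 120\right) - 382} = \sqrt{239 - 382} = \sqrt{-143} = i \sqrt{143}$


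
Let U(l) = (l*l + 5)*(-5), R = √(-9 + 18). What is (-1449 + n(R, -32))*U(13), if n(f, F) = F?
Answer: 1288470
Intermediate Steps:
R = 3 (R = √9 = 3)
U(l) = -25 - 5*l² (U(l) = (l² + 5)*(-5) = (5 + l²)*(-5) = -25 - 5*l²)
(-1449 + n(R, -32))*U(13) = (-1449 - 32)*(-25 - 5*13²) = -1481*(-25 - 5*169) = -1481*(-25 - 845) = -1481*(-870) = 1288470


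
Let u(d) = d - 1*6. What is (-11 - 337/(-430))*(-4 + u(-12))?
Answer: 48323/215 ≈ 224.76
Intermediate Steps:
u(d) = -6 + d (u(d) = d - 6 = -6 + d)
(-11 - 337/(-430))*(-4 + u(-12)) = (-11 - 337/(-430))*(-4 + (-6 - 12)) = (-11 - 337*(-1/430))*(-4 - 18) = (-11 + 337/430)*(-22) = -4393/430*(-22) = 48323/215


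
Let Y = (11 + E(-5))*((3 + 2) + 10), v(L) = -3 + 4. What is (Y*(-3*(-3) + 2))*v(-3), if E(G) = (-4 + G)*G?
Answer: 9240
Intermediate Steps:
v(L) = 1
E(G) = G*(-4 + G)
Y = 840 (Y = (11 - 5*(-4 - 5))*((3 + 2) + 10) = (11 - 5*(-9))*(5 + 10) = (11 + 45)*15 = 56*15 = 840)
(Y*(-3*(-3) + 2))*v(-3) = (840*(-3*(-3) + 2))*1 = (840*(9 + 2))*1 = (840*11)*1 = 9240*1 = 9240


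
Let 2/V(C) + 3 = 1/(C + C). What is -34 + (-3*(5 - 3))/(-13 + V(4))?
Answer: -3524/105 ≈ -33.562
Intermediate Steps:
V(C) = 2/(-3 + 1/(2*C)) (V(C) = 2/(-3 + 1/(C + C)) = 2/(-3 + 1/(2*C)))
-34 + (-3*(5 - 3))/(-13 + V(4)) = -34 + (-3*(5 - 3))/(-13 - 4*4/(-1 + 6*4)) = -34 + (-3*2)/(-13 - 4*4/(-1 + 24)) = -34 - 6/(-13 - 4*4/23) = -34 - 6/(-13 - 4*4*1/23) = -34 - 6/(-13 - 16/23) = -34 - 6/(-315/23) = -34 - 6*(-23/315) = -34 + 46/105 = -3524/105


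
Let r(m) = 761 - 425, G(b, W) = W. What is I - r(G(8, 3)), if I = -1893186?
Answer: -1893522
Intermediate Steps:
r(m) = 336
I - r(G(8, 3)) = -1893186 - 1*336 = -1893186 - 336 = -1893522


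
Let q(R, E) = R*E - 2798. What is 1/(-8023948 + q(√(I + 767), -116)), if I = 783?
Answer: -4013373/32214315245858 + 145*√62/16107157622929 ≈ -1.2451e-7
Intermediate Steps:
q(R, E) = -2798 + E*R (q(R, E) = E*R - 2798 = -2798 + E*R)
1/(-8023948 + q(√(I + 767), -116)) = 1/(-8023948 + (-2798 - 116*√(783 + 767))) = 1/(-8023948 + (-2798 - 580*√62)) = 1/(-8026746 - 580*√62)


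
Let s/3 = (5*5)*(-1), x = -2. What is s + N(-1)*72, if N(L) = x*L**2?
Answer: -219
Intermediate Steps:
N(L) = -2*L**2
s = -75 (s = 3*((5*5)*(-1)) = 3*(25*(-1)) = 3*(-25) = -75)
s + N(-1)*72 = -75 - 2*(-1)**2*72 = -75 - 2*1*72 = -75 - 2*72 = -75 - 144 = -219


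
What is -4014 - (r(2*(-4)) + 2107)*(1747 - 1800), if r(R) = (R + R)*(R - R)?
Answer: 107657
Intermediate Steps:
r(R) = 0 (r(R) = (2*R)*0 = 0)
-4014 - (r(2*(-4)) + 2107)*(1747 - 1800) = -4014 - (0 + 2107)*(1747 - 1800) = -4014 - 2107*(-53) = -4014 - 1*(-111671) = -4014 + 111671 = 107657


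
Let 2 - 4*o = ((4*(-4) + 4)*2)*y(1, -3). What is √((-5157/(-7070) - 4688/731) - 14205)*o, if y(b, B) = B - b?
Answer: -47*I*√379567094076795310/10336340 ≈ -2801.4*I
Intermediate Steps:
o = -47/2 (o = ½ - (4*(-4) + 4)*2*(-3 - 1*1)/4 = ½ - (-16 + 4)*2*(-3 - 1)/4 = ½ - (-12*2)*(-4)/4 = ½ - (-6)*(-4) = ½ - ¼*96 = ½ - 24 = -47/2 ≈ -23.500)
√((-5157/(-7070) - 4688/731) - 14205)*o = √((-5157/(-7070) - 4688/731) - 14205)*(-47/2) = √((-5157*(-1/7070) - 4688*1/731) - 14205)*(-47/2) = √((5157/7070 - 4688/731) - 14205)*(-47/2) = √(-29374393/5168170 - 14205)*(-47/2) = √(-73443229243/5168170)*(-47/2) = (I*√379567094076795310/5168170)*(-47/2) = -47*I*√379567094076795310/10336340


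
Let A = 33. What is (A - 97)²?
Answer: 4096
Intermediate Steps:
(A - 97)² = (33 - 97)² = (-64)² = 4096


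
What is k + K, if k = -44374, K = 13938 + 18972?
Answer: -11464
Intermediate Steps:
K = 32910
k + K = -44374 + 32910 = -11464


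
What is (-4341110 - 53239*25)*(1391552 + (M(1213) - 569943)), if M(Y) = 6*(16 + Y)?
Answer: -4702062039555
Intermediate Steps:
M(Y) = 96 + 6*Y
(-4341110 - 53239*25)*(1391552 + (M(1213) - 569943)) = (-4341110 - 53239*25)*(1391552 + ((96 + 6*1213) - 569943)) = (-4341110 - 1330975)*(1391552 + ((96 + 7278) - 569943)) = -5672085*(1391552 + (7374 - 569943)) = -5672085*(1391552 - 562569) = -5672085*828983 = -4702062039555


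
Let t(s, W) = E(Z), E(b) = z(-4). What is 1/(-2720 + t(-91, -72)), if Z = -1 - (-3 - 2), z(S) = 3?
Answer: -1/2717 ≈ -0.00036805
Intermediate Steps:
Z = 4 (Z = -1 - 1*(-5) = -1 + 5 = 4)
E(b) = 3
t(s, W) = 3
1/(-2720 + t(-91, -72)) = 1/(-2720 + 3) = 1/(-2717) = -1/2717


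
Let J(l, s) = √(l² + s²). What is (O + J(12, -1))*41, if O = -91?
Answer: -3731 + 41*√145 ≈ -3237.3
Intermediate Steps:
(O + J(12, -1))*41 = (-91 + √(12² + (-1)²))*41 = (-91 + √(144 + 1))*41 = (-91 + √145)*41 = -3731 + 41*√145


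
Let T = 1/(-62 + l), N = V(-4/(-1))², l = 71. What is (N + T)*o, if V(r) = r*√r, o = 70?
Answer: 40390/9 ≈ 4487.8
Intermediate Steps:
V(r) = r^(3/2)
N = 64 (N = ((-4/(-1))^(3/2))² = ((-4*(-1))^(3/2))² = (4^(3/2))² = 8² = 64)
T = ⅑ (T = 1/(-62 + 71) = 1/9 = ⅑ ≈ 0.11111)
(N + T)*o = (64 + ⅑)*70 = (577/9)*70 = 40390/9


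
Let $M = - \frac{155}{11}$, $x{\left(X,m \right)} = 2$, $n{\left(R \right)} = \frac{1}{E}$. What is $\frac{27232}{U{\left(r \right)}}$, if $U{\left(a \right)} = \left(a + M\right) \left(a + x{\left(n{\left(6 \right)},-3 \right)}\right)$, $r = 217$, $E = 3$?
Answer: $\frac{37444}{61101} \approx 0.61282$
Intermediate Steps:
$n{\left(R \right)} = \frac{1}{3}$
$M = - \frac{155}{11}$ ($M = \left(-155\right) \frac{1}{11} = - \frac{155}{11} \approx -14.091$)
$U{\left(a \right)} = \left(2 + a\right) \left(- \frac{155}{11} + a\right)$ ($U{\left(a \right)} = \left(a - \frac{155}{11}\right) \left(a + 2\right) = \left(- \frac{155}{11} + a\right) \left(2 + a\right) = \left(2 + a\right) \left(- \frac{155}{11} + a\right)$)
$\frac{27232}{U{\left(r \right)}} = \frac{27232}{- \frac{310}{11} + 217^{2} - \frac{28861}{11}} = \frac{27232}{- \frac{310}{11} + 47089 - \frac{28861}{11}} = \frac{27232}{\frac{488808}{11}} = 27232 \cdot \frac{11}{488808} = \frac{37444}{61101}$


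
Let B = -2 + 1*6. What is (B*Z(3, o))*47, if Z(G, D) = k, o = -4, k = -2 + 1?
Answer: -188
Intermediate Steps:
k = -1
Z(G, D) = -1
B = 4 (B = -2 + 6 = 4)
(B*Z(3, o))*47 = (4*(-1))*47 = -4*47 = -188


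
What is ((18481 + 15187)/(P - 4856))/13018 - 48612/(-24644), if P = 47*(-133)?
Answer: 878503047565/445412347543 ≈ 1.9723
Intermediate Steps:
P = -6251
((18481 + 15187)/(P - 4856))/13018 - 48612/(-24644) = ((18481 + 15187)/(-6251 - 4856))/13018 - 48612/(-24644) = (33668/(-11107))*(1/13018) - 48612*(-1/24644) = (33668*(-1/11107))*(1/13018) + 12153/6161 = -33668/11107*1/13018 + 12153/6161 = -16834/72295463 + 12153/6161 = 878503047565/445412347543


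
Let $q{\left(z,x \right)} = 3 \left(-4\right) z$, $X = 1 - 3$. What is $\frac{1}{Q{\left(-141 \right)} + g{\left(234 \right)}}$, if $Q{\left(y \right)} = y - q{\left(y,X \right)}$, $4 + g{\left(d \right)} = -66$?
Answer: $- \frac{1}{1903} \approx -0.00052549$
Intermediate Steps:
$X = -2$
$g{\left(d \right)} = -70$ ($g{\left(d \right)} = -4 - 66 = -70$)
$q{\left(z,x \right)} = - 12 z$
$Q{\left(y \right)} = 13 y$ ($Q{\left(y \right)} = y - - 12 y = y + 12 y = 13 y$)
$\frac{1}{Q{\left(-141 \right)} + g{\left(234 \right)}} = \frac{1}{13 \left(-141\right) - 70} = \frac{1}{-1833 - 70} = \frac{1}{-1903} = - \frac{1}{1903}$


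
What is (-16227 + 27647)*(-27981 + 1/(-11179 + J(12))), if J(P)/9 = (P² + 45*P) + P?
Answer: -314110790944/983 ≈ -3.1954e+8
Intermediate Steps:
J(P) = 9*P² + 414*P (J(P) = 9*((P² + 45*P) + P) = 9*(P² + 46*P) = 9*P² + 414*P)
(-16227 + 27647)*(-27981 + 1/(-11179 + J(12))) = (-16227 + 27647)*(-27981 + 1/(-11179 + 9*12*(46 + 12))) = 11420*(-27981 + 1/(-11179 + 9*12*58)) = 11420*(-27981 + 1/(-11179 + 6264)) = 11420*(-27981 + 1/(-4915)) = 11420*(-27981 - 1/4915) = 11420*(-137526616/4915) = -314110790944/983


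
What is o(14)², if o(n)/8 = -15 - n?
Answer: 53824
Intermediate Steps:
o(n) = -120 - 8*n (o(n) = 8*(-15 - n) = -120 - 8*n)
o(14)² = (-120 - 8*14)² = (-120 - 112)² = (-232)² = 53824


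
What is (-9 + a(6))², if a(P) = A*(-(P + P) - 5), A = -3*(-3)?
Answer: 26244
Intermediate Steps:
A = 9
a(P) = -45 - 18*P (a(P) = 9*(-(P + P) - 5) = 9*(-2*P - 5) = 9*(-5 - 2*P) = -45 - 18*P)
(-9 + a(6))² = (-9 + (-45 - 18*6))² = (-9 + (-45 - 108))² = (-9 - 153)² = (-162)² = 26244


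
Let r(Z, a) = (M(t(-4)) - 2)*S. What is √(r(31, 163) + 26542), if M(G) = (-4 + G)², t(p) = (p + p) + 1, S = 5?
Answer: √27137 ≈ 164.73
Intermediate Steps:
t(p) = 1 + 2*p (t(p) = 2*p + 1 = 1 + 2*p)
r(Z, a) = 595 (r(Z, a) = ((-4 + (1 + 2*(-4)))² - 2)*5 = ((-4 + (1 - 8))² - 2)*5 = ((-4 - 7)² - 2)*5 = ((-11)² - 2)*5 = (121 - 2)*5 = 119*5 = 595)
√(r(31, 163) + 26542) = √(595 + 26542) = √27137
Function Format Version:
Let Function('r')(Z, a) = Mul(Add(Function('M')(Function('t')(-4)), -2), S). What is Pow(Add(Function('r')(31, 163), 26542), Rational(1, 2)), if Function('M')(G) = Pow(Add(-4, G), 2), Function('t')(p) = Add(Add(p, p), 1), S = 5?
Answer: Pow(27137, Rational(1, 2)) ≈ 164.73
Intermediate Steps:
Function('t')(p) = Add(1, Mul(2, p)) (Function('t')(p) = Add(Mul(2, p), 1) = Add(1, Mul(2, p)))
Function('r')(Z, a) = 595 (Function('r')(Z, a) = Mul(Add(Pow(Add(-4, Add(1, Mul(2, -4))), 2), -2), 5) = Mul(Add(Pow(Add(-4, Add(1, -8)), 2), -2), 5) = Mul(Add(Pow(Add(-4, -7), 2), -2), 5) = Mul(Add(Pow(-11, 2), -2), 5) = Mul(Add(121, -2), 5) = Mul(119, 5) = 595)
Pow(Add(Function('r')(31, 163), 26542), Rational(1, 2)) = Pow(Add(595, 26542), Rational(1, 2)) = Pow(27137, Rational(1, 2))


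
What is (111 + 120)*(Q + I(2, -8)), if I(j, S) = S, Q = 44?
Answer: 8316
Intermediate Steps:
(111 + 120)*(Q + I(2, -8)) = (111 + 120)*(44 - 8) = 231*36 = 8316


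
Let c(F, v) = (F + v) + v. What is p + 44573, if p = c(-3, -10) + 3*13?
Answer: 44589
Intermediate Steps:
c(F, v) = F + 2*v
p = 16 (p = (-3 + 2*(-10)) + 3*13 = (-3 - 20) + 39 = -23 + 39 = 16)
p + 44573 = 16 + 44573 = 44589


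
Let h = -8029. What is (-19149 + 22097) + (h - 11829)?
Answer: -16910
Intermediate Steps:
(-19149 + 22097) + (h - 11829) = (-19149 + 22097) + (-8029 - 11829) = 2948 - 19858 = -16910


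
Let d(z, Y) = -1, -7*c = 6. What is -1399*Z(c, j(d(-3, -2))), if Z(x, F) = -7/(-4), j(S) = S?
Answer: -9793/4 ≈ -2448.3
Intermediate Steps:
c = -6/7 (c = -⅐*6 = -6/7 ≈ -0.85714)
Z(x, F) = 7/4 (Z(x, F) = -7*(-¼) = 7/4)
-1399*Z(c, j(d(-3, -2))) = -1399*7/4 = -9793/4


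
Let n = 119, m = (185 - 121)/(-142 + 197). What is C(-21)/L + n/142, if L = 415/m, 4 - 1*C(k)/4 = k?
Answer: 144999/129646 ≈ 1.1184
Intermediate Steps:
m = 64/55 ≈ 1.1636
C(k) = 16 - 4*k
L = 22825/64 (L = 415/(64/55) = 415*(55/64) = 22825/64 ≈ 356.64)
C(-21)/L + n/142 = (16 - 4*(-21))/(22825/64) + 119/142 = (16 + 84)*(64/22825) + 119*(1/142) = 100*(64/22825) + 119/142 = 256/913 + 119/142 = 144999/129646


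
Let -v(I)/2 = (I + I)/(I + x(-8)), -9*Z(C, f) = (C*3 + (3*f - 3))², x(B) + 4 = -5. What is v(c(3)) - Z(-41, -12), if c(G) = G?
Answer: 2918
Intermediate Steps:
x(B) = -9 (x(B) = -4 - 5 = -9)
Z(C, f) = -(-3 + 3*C + 3*f)²/9 (Z(C, f) = -(C*3 + (3*f - 3))²/9 = -(3*C + (-3 + 3*f))²/9 = -(-3 + 3*C + 3*f)²/9)
v(I) = -4*I/(-9 + I) (v(I) = -2*(I + I)/(I - 9) = -2*2*I/(-9 + I) = -4*I/(-9 + I))
v(c(3)) - Z(-41, -12) = -4*3/(-9 + 3) - (-1)*(-1 - 41 - 12)² = -4*3/(-6) - (-1)*(-54)² = -4*3*(-⅙) - (-1)*2916 = 2 - 1*(-2916) = 2 + 2916 = 2918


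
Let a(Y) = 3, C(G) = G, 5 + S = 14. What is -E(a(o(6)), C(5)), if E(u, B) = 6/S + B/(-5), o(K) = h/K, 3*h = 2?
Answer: ⅓ ≈ 0.33333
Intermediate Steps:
h = ⅔ (h = (⅓)*2 = ⅔ ≈ 0.66667)
S = 9 (S = -5 + 14 = 9)
o(K) = 2/(3*K)
E(u, B) = ⅔ - B/5 (E(u, B) = 6/9 + B/(-5) = 6*(⅑) + B*(-⅕) = ⅔ - B/5)
-E(a(o(6)), C(5)) = -(⅔ - ⅕*5) = -(⅔ - 1) = -1*(-⅓) = ⅓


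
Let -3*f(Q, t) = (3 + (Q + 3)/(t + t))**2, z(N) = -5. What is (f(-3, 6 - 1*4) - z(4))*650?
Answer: 1300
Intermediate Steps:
f(Q, t) = -(3 + (3 + Q)/(2*t))**2/3 (f(Q, t) = -(3 + (Q + 3)/(t + t))**2/3 = -(3 + (3 + Q)/((2*t)))**2/3 = -(3 + (3 + Q)*(1/(2*t)))**2/3 = -(3 + (3 + Q)/(2*t))**2/3)
(f(-3, 6 - 1*4) - z(4))*650 = (-(3 - 3 + 6*(6 - 1*4))**2/(12*(6 - 1*4)**2) - 1*(-5))*650 = (-(3 - 3 + 6*(6 - 4))**2/(12*(6 - 4)**2) + 5)*650 = (-1/12*(3 - 3 + 6*2)**2/2**2 + 5)*650 = (-1/12*1/4*(3 - 3 + 12)**2 + 5)*650 = (-1/12*1/4*12**2 + 5)*650 = (-1/12*1/4*144 + 5)*650 = (-3 + 5)*650 = 2*650 = 1300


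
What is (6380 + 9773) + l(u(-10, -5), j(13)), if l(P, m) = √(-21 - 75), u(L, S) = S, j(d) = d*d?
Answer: 16153 + 4*I*√6 ≈ 16153.0 + 9.798*I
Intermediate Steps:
j(d) = d²
l(P, m) = 4*I*√6 (l(P, m) = √(-96) = 4*I*√6)
(6380 + 9773) + l(u(-10, -5), j(13)) = (6380 + 9773) + 4*I*√6 = 16153 + 4*I*√6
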